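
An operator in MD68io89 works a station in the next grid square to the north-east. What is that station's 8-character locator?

Longitude extended square 8; +1 → 9.
Latitude extended square 9; +1 → 10, wraps to 0, carry into subsquare.
Latitude subsquare o = 14; +1 → 15 = p.

MD68ip90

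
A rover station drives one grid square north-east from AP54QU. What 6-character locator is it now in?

Longitude subsquare q = 16; +1 → 17 = r.
Latitude subsquare u = 20; +1 → 21 = v.

AP54rv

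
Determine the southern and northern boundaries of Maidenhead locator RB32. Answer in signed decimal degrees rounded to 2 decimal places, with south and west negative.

-78.00, -77.00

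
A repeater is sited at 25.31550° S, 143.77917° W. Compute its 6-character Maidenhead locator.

BG84cq

Offset from 180°W / 90°S: lon 36.2208°, lat 64.6845°.
Field: 36.2208/20 → 1 → B, 64.6845/10 → 6 → G; chars BG.
Square: 16.2208/2 → 8, 4.6845/1 → 4; chars 84.
Subsquare: 0.2208/0.0833333 → 2 → c, 0.6845/0.0416667 → 16 → q; chars cq.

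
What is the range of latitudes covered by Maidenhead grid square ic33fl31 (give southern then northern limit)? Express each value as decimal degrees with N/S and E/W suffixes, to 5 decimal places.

Field I=8, C=2: +8·20° lon, +2·10° lat → SW at lon -20°, lat -70°.
Square 3, 3: +3·2° lon, +3·1° lat → SW at lon -14°, lat -67°.
Subsquare f=5, l=11: +5·0.0833333° lon, +11·0.0416667° lat → SW at lon -13.5833°, lat -66.5417°.
Extended square 3, 1: +3·0.00833333° lon, +1·0.00416667° lat → SW at lon -13.5583°, lat -66.5375°.
Cell spans 0.00833333° lon × 0.00416667° lat.
south 66.53750° S, north 66.53333° S.

66.53750° S, 66.53333° S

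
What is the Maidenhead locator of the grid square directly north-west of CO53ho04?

Longitude extended square 0; −1 → -1, wraps to 9, carry into subsquare.
Longitude subsquare h = 7; −1 → 6 = g.
Latitude extended square 4; +1 → 5.

CO53go95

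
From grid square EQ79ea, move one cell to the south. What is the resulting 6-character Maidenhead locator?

EQ78ex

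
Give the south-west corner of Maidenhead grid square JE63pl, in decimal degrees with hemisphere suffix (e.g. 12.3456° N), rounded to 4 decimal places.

46.5417° S, 13.2500° E

Field J=9, E=4: +9·20° lon, +4·10° lat → SW at lon 0°, lat -50°.
Square 6, 3: +6·2° lon, +3·1° lat → SW at lon 12°, lat -47°.
Subsquare p=15, l=11: +15·0.0833333° lon, +11·0.0416667° lat → SW at lon 13.25°, lat -46.5417°.
latitude 46.5417° S, longitude 13.2500° E.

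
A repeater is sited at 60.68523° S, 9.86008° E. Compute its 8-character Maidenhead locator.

JC49wh35

Shift to the Maidenhead origin (180°W, 90°S): lon 189.86008, lat 29.31477.
Field: 189.86008/20 → 9 → J, 29.31477/10 → 2 → C; chars JC.
Square: 9.86008/2 → 4, 9.31477/1 → 9; chars 49.
Subsquare: 1.86008/0.0833333 → 22 → w, 0.31477/0.0416667 → 7 → h; chars wh.
Extended square: 0.02675/0.00833333 → 3, 0.02310/0.00416667 → 5; chars 35.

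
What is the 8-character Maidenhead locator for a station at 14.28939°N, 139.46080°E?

PK94rg59

Offset from 180°W / 90°S: lon 319.46080°, lat 104.28939°.
Field (20°×10°, letters A–R): lon ⌊319.46080/20⌋ = 15 → P; lat ⌊104.28939/10⌋ = 10 → K.
Square (2°×1°, digits 0–9): lon ⌊19.46080/2⌋ = 9; lat ⌊4.28939/1⌋ = 4.
Subsquare (5′×2.5′, letters a–x): lon ⌊1.46080/0.0833333⌋ = 17 → r; lat ⌊0.28939/0.0416667⌋ = 6 → g.
Extended square (30″×15″, digits 0–9): lon ⌊0.04413/0.00833333⌋ = 5; lat ⌊0.03939/0.00416667⌋ = 9.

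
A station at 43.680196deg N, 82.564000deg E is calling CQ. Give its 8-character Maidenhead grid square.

NN13gq73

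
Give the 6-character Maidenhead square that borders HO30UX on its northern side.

HO31ua

Latitude subsquare x = 23; +1 → 24, wraps to 0 = a, carry into square.
Latitude square 0; +1 → 1.
The longitude characters are unchanged.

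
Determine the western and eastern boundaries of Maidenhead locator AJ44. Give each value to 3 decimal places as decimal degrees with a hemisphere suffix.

172.000° W, 170.000° W

Field A=0, J=9: +0·20° lon, +9·10° lat → SW at lon -180°, lat 0°.
Square 4, 4: +4·2° lon, +4·1° lat → SW at lon -172°, lat 4°.
Cell spans 2° lon × 1° lat.
west 172.000° W, east 170.000° W.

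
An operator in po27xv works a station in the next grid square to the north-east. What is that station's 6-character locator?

PO37aw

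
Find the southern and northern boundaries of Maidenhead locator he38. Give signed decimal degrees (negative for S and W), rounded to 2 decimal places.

Field H=7, E=4: +7·20° lon, +4·10° lat → SW at lon -40°, lat -50°.
Square 3, 8: +3·2° lon, +8·1° lat → SW at lon -34°, lat -42°.
Cell spans 2° lon × 1° lat.
south -42.00, north -41.00.

-42.00, -41.00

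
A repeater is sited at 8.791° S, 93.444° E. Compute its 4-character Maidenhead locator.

Shift to the Maidenhead origin (180°W, 90°S): lon 273.44, lat 81.21.
Field (20°×10°, letters A–R): lon ⌊273.44/20⌋ = 13 → N; lat ⌊81.21/10⌋ = 8 → I.
Square (2°×1°, digits 0–9): lon ⌊13.44/2⌋ = 6; lat ⌊1.21/1⌋ = 1.

NI61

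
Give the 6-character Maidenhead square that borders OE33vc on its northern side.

OE33vd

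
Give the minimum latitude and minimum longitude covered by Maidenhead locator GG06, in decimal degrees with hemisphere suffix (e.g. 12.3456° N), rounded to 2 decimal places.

Field G=6, G=6: +6·20° lon, +6·10° lat → SW at lon -60°, lat -30°.
Square 0, 6: +0·2° lon, +6·1° lat → SW at lon -60°, lat -24°.
latitude 24.00° S, longitude 60.00° W.

24.00° S, 60.00° W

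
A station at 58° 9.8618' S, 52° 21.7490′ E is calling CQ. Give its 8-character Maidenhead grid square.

Shift to the Maidenhead origin (180°W, 90°S): lon 232.36248, lat 31.83564.
Field (20°×10°, letters A–R): 232.36248/20 → 11 → L, 31.83564/10 → 3 → D; chars LD.
Square (2°×1°, digits 0–9): 12.36248/2 → 6, 1.83564/1 → 1; chars 61.
Subsquare (5′×2.5′, letters a–x): 0.36248/0.0833333 → 4 → e, 0.83564/0.0416667 → 20 → u; chars eu.
Extended square (30″×15″, digits 0–9): 0.02915/0.00833333 → 3, 0.00230/0.00416667 → 0; chars 30.

LD61eu30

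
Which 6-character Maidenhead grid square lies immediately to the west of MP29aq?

MP19xq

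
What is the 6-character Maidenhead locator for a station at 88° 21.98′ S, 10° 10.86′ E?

JA51cp

Shift to the Maidenhead origin (180°W, 90°S): lon 190.1810, lat 1.6337.
Field: 190.1810/20 → 9 → J, 1.6337/10 → 0 → A; chars JA.
Square: 10.1810/2 → 5, 1.6337/1 → 1; chars 51.
Subsquare: 0.1810/0.0833333 → 2 → c, 0.6337/0.0416667 → 15 → p; chars cp.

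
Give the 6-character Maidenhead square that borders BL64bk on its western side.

BL64ak

Longitude subsquare b = 1; −1 → 0 = a.
The latitude characters are unchanged.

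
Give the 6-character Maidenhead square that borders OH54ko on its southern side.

Latitude subsquare o = 14; −1 → 13 = n.
The longitude characters are unchanged.

OH54kn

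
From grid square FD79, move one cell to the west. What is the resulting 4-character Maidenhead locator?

FD69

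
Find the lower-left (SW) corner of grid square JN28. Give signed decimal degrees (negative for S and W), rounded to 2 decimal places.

48.00, 4.00

Field J=9, N=13: +9·20° lon, +13·10° lat → SW at lon 0°, lat 40°.
Square 2, 8: +2·2° lon, +8·1° lat → SW at lon 4°, lat 48°.
latitude 48.00, longitude 4.00.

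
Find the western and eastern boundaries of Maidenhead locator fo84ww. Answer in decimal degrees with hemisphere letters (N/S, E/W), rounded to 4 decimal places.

Field F=5, O=14: +5·20° lon, +14·10° lat → SW at lon -80°, lat 50°.
Square 8, 4: +8·2° lon, +4·1° lat → SW at lon -64°, lat 54°.
Subsquare w=22, w=22: +22·0.0833333° lon, +22·0.0416667° lat → SW at lon -62.1667°, lat 54.9167°.
Cell spans 0.0833333° lon × 0.0416667° lat.
west 62.1667° W, east 62.0833° W.

62.1667° W, 62.0833° W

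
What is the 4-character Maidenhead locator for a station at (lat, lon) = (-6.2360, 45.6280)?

LI23

Add 180° to longitude and 90° to latitude: 225.63, 83.76.
Field (20°×10°, letters A–R): lon ⌊225.63/20⌋ = 11 → L; lat ⌊83.76/10⌋ = 8 → I.
Square (2°×1°, digits 0–9): lon ⌊5.63/2⌋ = 2; lat ⌊3.76/1⌋ = 3.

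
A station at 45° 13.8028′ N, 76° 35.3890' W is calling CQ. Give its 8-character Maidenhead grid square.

Shift to the Maidenhead origin (180°W, 90°S): lon 103.41018, lat 135.23005.
Field: lon ⌊103.41018/20⌋ = 5 → F; lat ⌊135.23005/10⌋ = 13 → N.
Square: lon ⌊3.41018/2⌋ = 1; lat ⌊5.23005/1⌋ = 5.
Subsquare: lon ⌊1.41018/0.0833333⌋ = 16 → q; lat ⌊0.23005/0.0416667⌋ = 5 → f.
Extended square: lon ⌊0.07685/0.00833333⌋ = 9; lat ⌊0.02171/0.00416667⌋ = 5.

FN15qf95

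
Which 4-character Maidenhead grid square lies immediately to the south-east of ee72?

EE81

Longitude square 7; +1 → 8.
Latitude square 2; −1 → 1.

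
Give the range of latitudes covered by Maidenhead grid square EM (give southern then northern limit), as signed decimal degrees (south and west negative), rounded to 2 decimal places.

30.00, 40.00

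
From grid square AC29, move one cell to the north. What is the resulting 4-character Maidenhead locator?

AD20

Latitude square 9; +1 → 10, wraps to 0, carry into field.
Latitude field C = 2; +1 → 3 = D.
The longitude characters are unchanged.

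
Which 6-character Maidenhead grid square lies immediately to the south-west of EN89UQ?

Longitude subsquare u = 20; −1 → 19 = t.
Latitude subsquare q = 16; −1 → 15 = p.

EN89tp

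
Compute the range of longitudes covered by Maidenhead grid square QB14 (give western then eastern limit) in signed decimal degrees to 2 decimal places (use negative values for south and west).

Field Q=16, B=1: +16·20° lon, +1·10° lat → SW at lon 140°, lat -80°.
Square 1, 4: +1·2° lon, +4·1° lat → SW at lon 142°, lat -76°.
Cell spans 2° lon × 1° lat.
west 142.00, east 144.00.

142.00, 144.00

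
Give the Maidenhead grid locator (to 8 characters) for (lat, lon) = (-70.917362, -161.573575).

Shift to the Maidenhead origin (180°W, 90°S): lon 18.42642, lat 19.08264.
Field: 18.42642/20 → 0 → A, 19.08264/10 → 1 → B; chars AB.
Square: 18.42642/2 → 9, 9.08264/1 → 9; chars 99.
Subsquare: 0.42642/0.0833333 → 5 → f, 0.08264/0.0416667 → 1 → b; chars fb.
Extended square: 0.00976/0.00833333 → 1, 0.04097/0.00416667 → 9; chars 19.

AB99fb19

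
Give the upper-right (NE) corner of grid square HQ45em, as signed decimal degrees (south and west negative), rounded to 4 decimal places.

75.5417, -31.5833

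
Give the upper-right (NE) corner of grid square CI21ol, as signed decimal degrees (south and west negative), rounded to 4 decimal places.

-8.5000, -134.7500

Field C=2, I=8: +2·20° lon, +8·10° lat → SW at lon -140°, lat -10°.
Square 2, 1: +2·2° lon, +1·1° lat → SW at lon -136°, lat -9°.
Subsquare o=14, l=11: +14·0.0833333° lon, +11·0.0416667° lat → SW at lon -134.833°, lat -8.54167°.
Cell spans 0.0833333° lon × 0.0416667° lat. NE corner is SW corner plus one full cell.
latitude -8.5000, longitude -134.7500.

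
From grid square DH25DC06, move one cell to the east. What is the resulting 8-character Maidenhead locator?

DH25dc16

Longitude extended square 0; +1 → 1.
The latitude characters are unchanged.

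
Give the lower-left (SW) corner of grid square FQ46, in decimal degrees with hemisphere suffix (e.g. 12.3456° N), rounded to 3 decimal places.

76.000° N, 72.000° W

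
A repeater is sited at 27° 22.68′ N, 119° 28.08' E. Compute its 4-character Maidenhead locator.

OL97

Shift to the Maidenhead origin (180°W, 90°S): lon 299.47, lat 117.38.
Field: 299.47/20 → 14 → O, 117.38/10 → 11 → L; chars OL.
Square: 19.47/2 → 9, 7.38/1 → 7; chars 97.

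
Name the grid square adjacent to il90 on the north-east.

Longitude square 9; +1 → 10, wraps to 0, carry into field.
Longitude field I = 8; +1 → 9 = J.
Latitude square 0; +1 → 1.

JL01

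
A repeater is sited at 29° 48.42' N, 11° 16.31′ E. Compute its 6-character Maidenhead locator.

JL59pt

Shift to the Maidenhead origin (180°W, 90°S): lon 191.2718, lat 119.8070.
Field: lon ⌊191.2718/20⌋ = 9 → J; lat ⌊119.8070/10⌋ = 11 → L.
Square: lon ⌊11.2718/2⌋ = 5; lat ⌊9.8070/1⌋ = 9.
Subsquare: lon ⌊1.2718/0.0833333⌋ = 15 → p; lat ⌊0.8070/0.0416667⌋ = 19 → t.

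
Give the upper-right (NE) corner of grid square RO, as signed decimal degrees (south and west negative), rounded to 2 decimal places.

Field R=17, O=14: +17·20° lon, +14·10° lat → SW at lon 160°, lat 50°.
Cell spans 20° lon × 10° lat. NE corner is SW corner plus one full cell.
latitude 60.00, longitude 180.00.

60.00, 180.00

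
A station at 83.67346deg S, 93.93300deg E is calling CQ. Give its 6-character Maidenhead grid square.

Offset from 180°W / 90°S: lon 273.9330°, lat 6.3265°.
Field (20°×10°, letters A–R): lon ⌊273.9330/20⌋ = 13 → N; lat ⌊6.3265/10⌋ = 0 → A.
Square (2°×1°, digits 0–9): lon ⌊13.9330/2⌋ = 6; lat ⌊6.3265/1⌋ = 6.
Subsquare (5′×2.5′, letters a–x): lon ⌊1.9330/0.0833333⌋ = 23 → x; lat ⌊0.3265/0.0416667⌋ = 7 → h.

NA66xh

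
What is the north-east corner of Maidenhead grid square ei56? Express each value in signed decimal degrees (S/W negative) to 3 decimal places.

-3.000, -88.000

Field E=4, I=8: +4·20° lon, +8·10° lat → SW at lon -100°, lat -10°.
Square 5, 6: +5·2° lon, +6·1° lat → SW at lon -90°, lat -4°.
Cell spans 2° lon × 1° lat. NE corner is SW corner plus one full cell.
latitude -3.000, longitude -88.000.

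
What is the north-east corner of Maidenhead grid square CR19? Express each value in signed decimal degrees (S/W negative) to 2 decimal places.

Field C=2, R=17: +2·20° lon, +17·10° lat → SW at lon -140°, lat 80°.
Square 1, 9: +1·2° lon, +9·1° lat → SW at lon -138°, lat 89°.
Cell spans 2° lon × 1° lat. NE corner is SW corner plus one full cell.
latitude 90.00, longitude -136.00.

90.00, -136.00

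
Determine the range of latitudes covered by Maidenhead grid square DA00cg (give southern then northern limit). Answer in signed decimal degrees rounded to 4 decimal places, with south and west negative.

Field D=3, A=0: +3·20° lon, +0·10° lat → SW at lon -120°, lat -90°.
Square 0, 0: +0·2° lon, +0·1° lat → SW at lon -120°, lat -90°.
Subsquare c=2, g=6: +2·0.0833333° lon, +6·0.0416667° lat → SW at lon -119.833°, lat -89.75°.
Cell spans 0.0833333° lon × 0.0416667° lat.
south -89.7500, north -89.7083.

-89.7500, -89.7083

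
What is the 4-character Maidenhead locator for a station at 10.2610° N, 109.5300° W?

DK50

Shift to the Maidenhead origin (180°W, 90°S): lon 70.47, lat 100.26.
Field (20°×10°, letters A–R): 70.47/20 → 3 → D, 100.26/10 → 10 → K; chars DK.
Square (2°×1°, digits 0–9): 10.47/2 → 5, 0.26/1 → 0; chars 50.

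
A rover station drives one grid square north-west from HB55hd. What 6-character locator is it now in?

Longitude subsquare h = 7; −1 → 6 = g.
Latitude subsquare d = 3; +1 → 4 = e.

HB55ge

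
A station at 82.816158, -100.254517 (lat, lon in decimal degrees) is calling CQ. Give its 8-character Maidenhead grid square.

DR92ut95

Add 180° to longitude and 90° to latitude: 79.74548, 172.81616.
Field: 79.74548/20 → 3 → D, 172.81616/10 → 17 → R; chars DR.
Square: 19.74548/2 → 9, 2.81616/1 → 2; chars 92.
Subsquare: 1.74548/0.0833333 → 20 → u, 0.81616/0.0416667 → 19 → t; chars ut.
Extended square: 0.07882/0.00833333 → 9, 0.02449/0.00416667 → 5; chars 95.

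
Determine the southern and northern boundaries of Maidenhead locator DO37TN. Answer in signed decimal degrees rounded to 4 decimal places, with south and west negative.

57.5417, 57.5833

Field D=3, O=14: +3·20° lon, +14·10° lat → SW at lon -120°, lat 50°.
Square 3, 7: +3·2° lon, +7·1° lat → SW at lon -114°, lat 57°.
Subsquare t=19, n=13: +19·0.0833333° lon, +13·0.0416667° lat → SW at lon -112.417°, lat 57.5417°.
Cell spans 0.0833333° lon × 0.0416667° lat.
south 57.5417, north 57.5833.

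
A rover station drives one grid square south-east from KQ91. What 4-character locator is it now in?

LQ00

Longitude square 9; +1 → 10, wraps to 0, carry into field.
Longitude field K = 10; +1 → 11 = L.
Latitude square 1; −1 → 0.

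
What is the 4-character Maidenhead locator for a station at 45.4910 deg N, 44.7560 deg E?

Offset from 180°W / 90°S: lon 224.76°, lat 135.49°.
Field: lon ⌊224.76/20⌋ = 11 → L; lat ⌊135.49/10⌋ = 13 → N.
Square: lon ⌊4.76/2⌋ = 2; lat ⌊5.49/1⌋ = 5.

LN25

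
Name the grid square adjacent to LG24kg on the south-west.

LG24jf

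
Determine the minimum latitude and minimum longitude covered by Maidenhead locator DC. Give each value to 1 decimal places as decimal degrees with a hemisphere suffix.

70.0° S, 120.0° W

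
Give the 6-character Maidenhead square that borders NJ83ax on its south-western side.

Longitude subsquare a = 0; −1 → -1, wraps to 23 = x, carry into square.
Longitude square 8; −1 → 7.
Latitude subsquare x = 23; −1 → 22 = w.

NJ73xw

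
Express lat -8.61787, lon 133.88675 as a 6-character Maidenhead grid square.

PI61wj

Offset from 180°W / 90°S: lon 313.8868°, lat 81.3821°.
Field: lon ⌊313.8868/20⌋ = 15 → P; lat ⌊81.3821/10⌋ = 8 → I.
Square: lon ⌊13.8868/2⌋ = 6; lat ⌊1.3821/1⌋ = 1.
Subsquare: lon ⌊1.8868/0.0833333⌋ = 22 → w; lat ⌊0.3821/0.0416667⌋ = 9 → j.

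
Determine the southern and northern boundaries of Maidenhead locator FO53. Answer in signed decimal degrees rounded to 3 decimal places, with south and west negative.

Field F=5, O=14: +5·20° lon, +14·10° lat → SW at lon -80°, lat 50°.
Square 5, 3: +5·2° lon, +3·1° lat → SW at lon -70°, lat 53°.
Cell spans 2° lon × 1° lat.
south 53.000, north 54.000.

53.000, 54.000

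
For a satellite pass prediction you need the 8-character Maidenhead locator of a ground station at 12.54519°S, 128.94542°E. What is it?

Add 180° to longitude and 90° to latitude: 308.94542, 77.45481.
Field: 308.94542/20 → 15 → P, 77.45481/10 → 7 → H; chars PH.
Square: 8.94542/2 → 4, 7.45481/1 → 7; chars 47.
Subsquare: 0.94542/0.0833333 → 11 → l, 0.45481/0.0416667 → 10 → k; chars lk.
Extended square: 0.02875/0.00833333 → 3, 0.03814/0.00416667 → 9; chars 39.

PH47lk39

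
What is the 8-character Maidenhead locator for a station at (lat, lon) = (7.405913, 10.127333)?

Shift to the Maidenhead origin (180°W, 90°S): lon 190.12733, lat 97.40591.
Field: lon ⌊190.12733/20⌋ = 9 → J; lat ⌊97.40591/10⌋ = 9 → J.
Square: lon ⌊10.12733/2⌋ = 5; lat ⌊7.40591/1⌋ = 7.
Subsquare: lon ⌊0.12733/0.0833333⌋ = 1 → b; lat ⌊0.40591/0.0416667⌋ = 9 → j.
Extended square: lon ⌊0.04400/0.00833333⌋ = 5; lat ⌊0.03091/0.00416667⌋ = 7.

JJ57bj57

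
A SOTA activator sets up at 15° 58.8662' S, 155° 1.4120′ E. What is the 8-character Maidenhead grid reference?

QH74ma24

Add 180° to longitude and 90° to latitude: 335.02353, 74.01890.
Field (20°×10°, letters A–R): 335.02353/20 → 16 → Q, 74.01890/10 → 7 → H; chars QH.
Square (2°×1°, digits 0–9): 15.02353/2 → 7, 4.01890/1 → 4; chars 74.
Subsquare (5′×2.5′, letters a–x): 1.02353/0.0833333 → 12 → m, 0.01890/0.0416667 → 0 → a; chars ma.
Extended square (30″×15″, digits 0–9): 0.02353/0.00833333 → 2, 0.01890/0.00416667 → 4; chars 24.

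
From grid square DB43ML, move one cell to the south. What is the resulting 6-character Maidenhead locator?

Latitude subsquare l = 11; −1 → 10 = k.
The longitude characters are unchanged.

DB43mk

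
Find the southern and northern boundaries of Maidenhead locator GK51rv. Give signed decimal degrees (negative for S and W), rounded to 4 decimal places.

11.8750, 11.9167

Field G=6, K=10: +6·20° lon, +10·10° lat → SW at lon -60°, lat 10°.
Square 5, 1: +5·2° lon, +1·1° lat → SW at lon -50°, lat 11°.
Subsquare r=17, v=21: +17·0.0833333° lon, +21·0.0416667° lat → SW at lon -48.5833°, lat 11.875°.
Cell spans 0.0833333° lon × 0.0416667° lat.
south 11.8750, north 11.9167.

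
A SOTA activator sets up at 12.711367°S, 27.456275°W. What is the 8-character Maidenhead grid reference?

HH67gg59

Add 180° to longitude and 90° to latitude: 152.54372, 77.28863.
Field (20°×10°, letters A–R): 152.54372/20 → 7 → H, 77.28863/10 → 7 → H; chars HH.
Square (2°×1°, digits 0–9): 12.54372/2 → 6, 7.28863/1 → 7; chars 67.
Subsquare (5′×2.5′, letters a–x): 0.54372/0.0833333 → 6 → g, 0.28863/0.0416667 → 6 → g; chars gg.
Extended square (30″×15″, digits 0–9): 0.04372/0.00833333 → 5, 0.03863/0.00416667 → 9; chars 59.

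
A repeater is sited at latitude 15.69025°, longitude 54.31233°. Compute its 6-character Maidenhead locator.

LK75dq

Shift to the Maidenhead origin (180°W, 90°S): lon 234.3123, lat 105.6903.
Field (20°×10°, letters A–R): 234.3123/20 → 11 → L, 105.6903/10 → 10 → K; chars LK.
Square (2°×1°, digits 0–9): 14.3123/2 → 7, 5.6903/1 → 5; chars 75.
Subsquare (5′×2.5′, letters a–x): 0.3123/0.0833333 → 3 → d, 0.6903/0.0416667 → 16 → q; chars dq.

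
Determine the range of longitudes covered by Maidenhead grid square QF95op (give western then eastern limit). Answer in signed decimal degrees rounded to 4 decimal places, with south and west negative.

159.1667, 159.2500

Field Q=16, F=5: +16·20° lon, +5·10° lat → SW at lon 140°, lat -40°.
Square 9, 5: +9·2° lon, +5·1° lat → SW at lon 158°, lat -35°.
Subsquare o=14, p=15: +14·0.0833333° lon, +15·0.0416667° lat → SW at lon 159.167°, lat -34.375°.
Cell spans 0.0833333° lon × 0.0416667° lat.
west 159.1667, east 159.2500.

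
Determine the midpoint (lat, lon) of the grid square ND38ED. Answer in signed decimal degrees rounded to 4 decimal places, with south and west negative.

-51.8542, 86.3750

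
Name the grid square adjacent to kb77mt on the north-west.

Longitude subsquare m = 12; −1 → 11 = l.
Latitude subsquare t = 19; +1 → 20 = u.

KB77lu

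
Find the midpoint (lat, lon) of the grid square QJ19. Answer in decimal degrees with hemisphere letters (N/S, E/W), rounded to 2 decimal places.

Field Q=16, J=9: +16·20° lon, +9·10° lat → SW at lon 140°, lat 0°.
Square 1, 9: +1·2° lon, +9·1° lat → SW at lon 142°, lat 9°.
Cell spans 2° lon × 1° lat. Centre is SW corner plus half of each.
latitude 9.50° N, longitude 143.00° E.

9.50° N, 143.00° E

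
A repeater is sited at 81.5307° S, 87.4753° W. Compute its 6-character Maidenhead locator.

Offset from 180°W / 90°S: lon 92.5247°, lat 8.4693°.
Field: lon ⌊92.5247/20⌋ = 4 → E; lat ⌊8.4693/10⌋ = 0 → A.
Square: lon ⌊12.5247/2⌋ = 6; lat ⌊8.4693/1⌋ = 8.
Subsquare: lon ⌊0.5247/0.0833333⌋ = 6 → g; lat ⌊0.4693/0.0416667⌋ = 11 → l.

EA68gl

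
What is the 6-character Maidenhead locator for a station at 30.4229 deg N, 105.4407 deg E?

OM20rk

Shift to the Maidenhead origin (180°W, 90°S): lon 285.4407, lat 120.4229.
Field: 285.4407/20 → 14 → O, 120.4229/10 → 12 → M; chars OM.
Square: 5.4407/2 → 2, 0.4229/1 → 0; chars 20.
Subsquare: 1.4407/0.0833333 → 17 → r, 0.4229/0.0416667 → 10 → k; chars rk.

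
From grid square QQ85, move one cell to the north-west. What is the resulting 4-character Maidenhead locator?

QQ76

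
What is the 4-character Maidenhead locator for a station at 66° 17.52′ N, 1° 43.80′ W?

Shift to the Maidenhead origin (180°W, 90°S): lon 178.27, lat 156.29.
Field: lon ⌊178.27/20⌋ = 8 → I; lat ⌊156.29/10⌋ = 15 → P.
Square: lon ⌊18.27/2⌋ = 9; lat ⌊6.29/1⌋ = 6.

IP96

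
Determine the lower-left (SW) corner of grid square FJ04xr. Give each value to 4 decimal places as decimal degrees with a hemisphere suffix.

Field F=5, J=9: +5·20° lon, +9·10° lat → SW at lon -80°, lat 0°.
Square 0, 4: +0·2° lon, +4·1° lat → SW at lon -80°, lat 4°.
Subsquare x=23, r=17: +23·0.0833333° lon, +17·0.0416667° lat → SW at lon -78.0833°, lat 4.70833°.
latitude 4.7083° N, longitude 78.0833° W.

4.7083° N, 78.0833° W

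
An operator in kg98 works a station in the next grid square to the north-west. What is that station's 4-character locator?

Longitude square 9; −1 → 8.
Latitude square 8; +1 → 9.

KG89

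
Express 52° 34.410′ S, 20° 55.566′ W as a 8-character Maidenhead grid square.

HD97mk82

Add 180° to longitude and 90° to latitude: 159.07390, 37.42650.
Field (20°×10°, letters A–R): lon ⌊159.07390/20⌋ = 7 → H; lat ⌊37.42650/10⌋ = 3 → D.
Square (2°×1°, digits 0–9): lon ⌊19.07390/2⌋ = 9; lat ⌊7.42650/1⌋ = 7.
Subsquare (5′×2.5′, letters a–x): lon ⌊1.07390/0.0833333⌋ = 12 → m; lat ⌊0.42650/0.0416667⌋ = 10 → k.
Extended square (30″×15″, digits 0–9): lon ⌊0.07390/0.00833333⌋ = 8; lat ⌊0.00983/0.00416667⌋ = 2.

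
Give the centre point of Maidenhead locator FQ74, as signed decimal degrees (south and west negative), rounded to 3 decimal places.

Field F=5, Q=16: +5·20° lon, +16·10° lat → SW at lon -80°, lat 70°.
Square 7, 4: +7·2° lon, +4·1° lat → SW at lon -66°, lat 74°.
Cell spans 2° lon × 1° lat. Centre is SW corner plus half of each.
latitude 74.500, longitude -65.000.

74.500, -65.000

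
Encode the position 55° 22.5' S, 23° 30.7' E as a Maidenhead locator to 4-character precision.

Shift to the Maidenhead origin (180°W, 90°S): lon 203.51, lat 34.62.
Field: lon ⌊203.51/20⌋ = 10 → K; lat ⌊34.62/10⌋ = 3 → D.
Square: lon ⌊3.51/2⌋ = 1; lat ⌊4.62/1⌋ = 4.

KD14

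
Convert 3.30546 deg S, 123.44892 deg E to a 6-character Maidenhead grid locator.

Offset from 180°W / 90°S: lon 303.4489°, lat 86.6945°.
Field: 303.4489/20 → 15 → P, 86.6945/10 → 8 → I; chars PI.
Square: 3.4489/2 → 1, 6.6945/1 → 6; chars 16.
Subsquare: 1.4489/0.0833333 → 17 → r, 0.6945/0.0416667 → 16 → q; chars rq.

PI16rq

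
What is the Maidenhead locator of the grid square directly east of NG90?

OG00

Longitude square 9; +1 → 10, wraps to 0, carry into field.
Longitude field N = 13; +1 → 14 = O.
The latitude characters are unchanged.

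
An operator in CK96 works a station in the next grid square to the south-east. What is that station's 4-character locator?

Longitude square 9; +1 → 10, wraps to 0, carry into field.
Longitude field C = 2; +1 → 3 = D.
Latitude square 6; −1 → 5.

DK05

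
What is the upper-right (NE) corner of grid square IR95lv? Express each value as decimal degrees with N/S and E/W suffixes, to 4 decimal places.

85.9167° N, 1.0000° W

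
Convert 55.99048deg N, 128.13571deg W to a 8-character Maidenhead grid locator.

Offset from 180°W / 90°S: lon 51.86429°, lat 145.99048°.
Field: lon ⌊51.86429/20⌋ = 2 → C; lat ⌊145.99048/10⌋ = 14 → O.
Square: lon ⌊11.86429/2⌋ = 5; lat ⌊5.99048/1⌋ = 5.
Subsquare: lon ⌊1.86429/0.0833333⌋ = 22 → w; lat ⌊0.99048/0.0416667⌋ = 23 → x.
Extended square: lon ⌊0.03096/0.00833333⌋ = 3; lat ⌊0.03215/0.00416667⌋ = 7.

CO55wx37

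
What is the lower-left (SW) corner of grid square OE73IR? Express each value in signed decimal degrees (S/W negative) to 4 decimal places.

-46.2917, 114.6667

Field O=14, E=4: +14·20° lon, +4·10° lat → SW at lon 100°, lat -50°.
Square 7, 3: +7·2° lon, +3·1° lat → SW at lon 114°, lat -47°.
Subsquare i=8, r=17: +8·0.0833333° lon, +17·0.0416667° lat → SW at lon 114.667°, lat -46.2917°.
latitude -46.2917, longitude 114.6667.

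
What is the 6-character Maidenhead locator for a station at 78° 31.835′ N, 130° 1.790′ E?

Offset from 180°W / 90°S: lon 310.0298°, lat 168.5306°.
Field: 310.0298/20 → 15 → P, 168.5306/10 → 16 → Q; chars PQ.
Square: 10.0298/2 → 5, 8.5306/1 → 8; chars 58.
Subsquare: 0.0298/0.0833333 → 0 → a, 0.5306/0.0416667 → 12 → m; chars am.

PQ58am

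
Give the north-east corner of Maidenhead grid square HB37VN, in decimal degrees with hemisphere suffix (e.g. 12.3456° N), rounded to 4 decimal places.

Field H=7, B=1: +7·20° lon, +1·10° lat → SW at lon -40°, lat -80°.
Square 3, 7: +3·2° lon, +7·1° lat → SW at lon -34°, lat -73°.
Subsquare v=21, n=13: +21·0.0833333° lon, +13·0.0416667° lat → SW at lon -32.25°, lat -72.4583°.
Cell spans 0.0833333° lon × 0.0416667° lat. NE corner is SW corner plus one full cell.
latitude 72.4167° S, longitude 32.1667° W.

72.4167° S, 32.1667° W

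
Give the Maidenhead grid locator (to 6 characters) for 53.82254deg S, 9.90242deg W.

ID56be

Offset from 180°W / 90°S: lon 170.0976°, lat 36.1775°.
Field: 170.0976/20 → 8 → I, 36.1775/10 → 3 → D; chars ID.
Square: 10.0976/2 → 5, 6.1775/1 → 6; chars 56.
Subsquare: 0.0976/0.0833333 → 1 → b, 0.1775/0.0416667 → 4 → e; chars be.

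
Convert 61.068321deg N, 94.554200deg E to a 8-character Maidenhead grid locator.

Shift to the Maidenhead origin (180°W, 90°S): lon 274.55420, lat 151.06832.
Field: lon ⌊274.55420/20⌋ = 13 → N; lat ⌊151.06832/10⌋ = 15 → P.
Square: lon ⌊14.55420/2⌋ = 7; lat ⌊1.06832/1⌋ = 1.
Subsquare: lon ⌊0.55420/0.0833333⌋ = 6 → g; lat ⌊0.06832/0.0416667⌋ = 1 → b.
Extended square: lon ⌊0.05420/0.00833333⌋ = 6; lat ⌊0.02665/0.00416667⌋ = 6.

NP71gb66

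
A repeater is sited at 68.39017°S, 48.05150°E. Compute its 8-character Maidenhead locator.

LC41ao66

Add 180° to longitude and 90° to latitude: 228.05150, 21.60983.
Field (20°×10°, letters A–R): lon ⌊228.05150/20⌋ = 11 → L; lat ⌊21.60983/10⌋ = 2 → C.
Square (2°×1°, digits 0–9): lon ⌊8.05150/2⌋ = 4; lat ⌊1.60983/1⌋ = 1.
Subsquare (5′×2.5′, letters a–x): lon ⌊0.05150/0.0833333⌋ = 0 → a; lat ⌊0.60983/0.0416667⌋ = 14 → o.
Extended square (30″×15″, digits 0–9): lon ⌊0.05150/0.00833333⌋ = 6; lat ⌊0.02650/0.00416667⌋ = 6.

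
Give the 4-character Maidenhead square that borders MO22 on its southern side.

Latitude square 2; −1 → 1.
The longitude characters are unchanged.

MO21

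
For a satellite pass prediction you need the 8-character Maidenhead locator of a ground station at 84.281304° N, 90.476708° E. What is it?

Add 180° to longitude and 90° to latitude: 270.47671, 174.28130.
Field (20°×10°, letters A–R): lon ⌊270.47671/20⌋ = 13 → N; lat ⌊174.28130/10⌋ = 17 → R.
Square (2°×1°, digits 0–9): lon ⌊10.47671/2⌋ = 5; lat ⌊4.28130/1⌋ = 4.
Subsquare (5′×2.5′, letters a–x): lon ⌊0.47671/0.0833333⌋ = 5 → f; lat ⌊0.28130/0.0416667⌋ = 6 → g.
Extended square (30″×15″, digits 0–9): lon ⌊0.06004/0.00833333⌋ = 7; lat ⌊0.03130/0.00416667⌋ = 7.

NR54fg77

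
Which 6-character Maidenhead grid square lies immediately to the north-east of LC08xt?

Longitude subsquare x = 23; +1 → 24, wraps to 0 = a, carry into square.
Longitude square 0; +1 → 1.
Latitude subsquare t = 19; +1 → 20 = u.

LC18au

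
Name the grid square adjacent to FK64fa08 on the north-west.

Longitude extended square 0; −1 → -1, wraps to 9, carry into subsquare.
Longitude subsquare f = 5; −1 → 4 = e.
Latitude extended square 8; +1 → 9.

FK64ea99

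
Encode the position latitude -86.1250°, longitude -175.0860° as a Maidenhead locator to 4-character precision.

Add 180° to longitude and 90° to latitude: 4.91, 3.88.
Field: 4.91/20 → 0 → A, 3.88/10 → 0 → A; chars AA.
Square: 4.91/2 → 2, 3.88/1 → 3; chars 23.

AA23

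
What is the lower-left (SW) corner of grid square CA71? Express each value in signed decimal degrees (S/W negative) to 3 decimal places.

-89.000, -126.000

Field C=2, A=0: +2·20° lon, +0·10° lat → SW at lon -140°, lat -90°.
Square 7, 1: +7·2° lon, +1·1° lat → SW at lon -126°, lat -89°.
latitude -89.000, longitude -126.000.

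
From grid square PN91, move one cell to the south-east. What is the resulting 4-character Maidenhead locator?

Longitude square 9; +1 → 10, wraps to 0, carry into field.
Longitude field P = 15; +1 → 16 = Q.
Latitude square 1; −1 → 0.

QN00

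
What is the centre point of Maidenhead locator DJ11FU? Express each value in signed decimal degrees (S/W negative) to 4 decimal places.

1.8542, -117.5417

Field D=3, J=9: +3·20° lon, +9·10° lat → SW at lon -120°, lat 0°.
Square 1, 1: +1·2° lon, +1·1° lat → SW at lon -118°, lat 1°.
Subsquare f=5, u=20: +5·0.0833333° lon, +20·0.0416667° lat → SW at lon -117.583°, lat 1.83333°.
Cell spans 0.0833333° lon × 0.0416667° lat. Centre is SW corner plus half of each.
latitude 1.8542, longitude -117.5417.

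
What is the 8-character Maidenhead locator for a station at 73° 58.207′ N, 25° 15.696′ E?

KQ23px12

Shift to the Maidenhead origin (180°W, 90°S): lon 205.26160, lat 163.97012.
Field (20°×10°, letters A–R): 205.26160/20 → 10 → K, 163.97012/10 → 16 → Q; chars KQ.
Square (2°×1°, digits 0–9): 5.26160/2 → 2, 3.97012/1 → 3; chars 23.
Subsquare (5′×2.5′, letters a–x): 1.26160/0.0833333 → 15 → p, 0.97012/0.0416667 → 23 → x; chars px.
Extended square (30″×15″, digits 0–9): 0.01160/0.00833333 → 1, 0.01178/0.00416667 → 2; chars 12.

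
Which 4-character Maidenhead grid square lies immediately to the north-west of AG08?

Longitude square 0; −1 → -1, wraps to 9, carry into field.
Longitude field A = 0; −1 → -1, wraps to 17 = R, wrapping around the antimeridian.
Latitude square 8; +1 → 9.

RG99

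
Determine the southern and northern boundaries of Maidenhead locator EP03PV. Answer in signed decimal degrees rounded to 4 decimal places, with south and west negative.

Field E=4, P=15: +4·20° lon, +15·10° lat → SW at lon -100°, lat 60°.
Square 0, 3: +0·2° lon, +3·1° lat → SW at lon -100°, lat 63°.
Subsquare p=15, v=21: +15·0.0833333° lon, +21·0.0416667° lat → SW at lon -98.75°, lat 63.875°.
Cell spans 0.0833333° lon × 0.0416667° lat.
south 63.8750, north 63.9167.

63.8750, 63.9167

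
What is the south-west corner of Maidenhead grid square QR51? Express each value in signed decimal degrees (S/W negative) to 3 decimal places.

Field Q=16, R=17: +16·20° lon, +17·10° lat → SW at lon 140°, lat 80°.
Square 5, 1: +5·2° lon, +1·1° lat → SW at lon 150°, lat 81°.
latitude 81.000, longitude 150.000.

81.000, 150.000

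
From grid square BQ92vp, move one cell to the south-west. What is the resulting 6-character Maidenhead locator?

BQ92uo

Longitude subsquare v = 21; −1 → 20 = u.
Latitude subsquare p = 15; −1 → 14 = o.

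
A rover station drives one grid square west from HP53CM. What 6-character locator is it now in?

Longitude subsquare c = 2; −1 → 1 = b.
The latitude characters are unchanged.

HP53bm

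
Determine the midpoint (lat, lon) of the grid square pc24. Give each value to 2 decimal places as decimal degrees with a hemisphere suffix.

65.50° S, 125.00° E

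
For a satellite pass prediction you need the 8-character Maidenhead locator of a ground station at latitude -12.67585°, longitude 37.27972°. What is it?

KH87ph37

Offset from 180°W / 90°S: lon 217.27972°, lat 77.32415°.
Field (20°×10°, letters A–R): 217.27972/20 → 10 → K, 77.32415/10 → 7 → H; chars KH.
Square (2°×1°, digits 0–9): 17.27972/2 → 8, 7.32415/1 → 7; chars 87.
Subsquare (5′×2.5′, letters a–x): 1.27972/0.0833333 → 15 → p, 0.32415/0.0416667 → 7 → h; chars ph.
Extended square (30″×15″, digits 0–9): 0.02972/0.00833333 → 3, 0.03248/0.00416667 → 7; chars 37.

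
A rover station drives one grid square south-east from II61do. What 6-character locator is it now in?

Longitude subsquare d = 3; +1 → 4 = e.
Latitude subsquare o = 14; −1 → 13 = n.

II61en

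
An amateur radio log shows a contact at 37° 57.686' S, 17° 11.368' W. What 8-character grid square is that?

IF12ja79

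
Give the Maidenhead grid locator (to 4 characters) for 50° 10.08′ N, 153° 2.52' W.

BO30

Add 180° to longitude and 90° to latitude: 26.96, 140.17.
Field (20°×10°, letters A–R): lon ⌊26.96/20⌋ = 1 → B; lat ⌊140.17/10⌋ = 14 → O.
Square (2°×1°, digits 0–9): lon ⌊6.96/2⌋ = 3; lat ⌊0.17/1⌋ = 0.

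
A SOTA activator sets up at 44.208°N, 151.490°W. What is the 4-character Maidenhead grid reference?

BN44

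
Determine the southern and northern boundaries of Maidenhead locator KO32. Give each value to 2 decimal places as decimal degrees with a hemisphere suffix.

52.00° N, 53.00° N

Field K=10, O=14: +10·20° lon, +14·10° lat → SW at lon 20°, lat 50°.
Square 3, 2: +3·2° lon, +2·1° lat → SW at lon 26°, lat 52°.
Cell spans 2° lon × 1° lat.
south 52.00° N, north 53.00° N.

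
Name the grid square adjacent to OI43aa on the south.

OI42ax

Latitude subsquare a = 0; −1 → -1, wraps to 23 = x, carry into square.
Latitude square 3; −1 → 2.
The longitude characters are unchanged.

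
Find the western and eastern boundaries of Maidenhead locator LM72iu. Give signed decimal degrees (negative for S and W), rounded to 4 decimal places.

Field L=11, M=12: +11·20° lon, +12·10° lat → SW at lon 40°, lat 30°.
Square 7, 2: +7·2° lon, +2·1° lat → SW at lon 54°, lat 32°.
Subsquare i=8, u=20: +8·0.0833333° lon, +20·0.0416667° lat → SW at lon 54.6667°, lat 32.8333°.
Cell spans 0.0833333° lon × 0.0416667° lat.
west 54.6667, east 54.7500.

54.6667, 54.7500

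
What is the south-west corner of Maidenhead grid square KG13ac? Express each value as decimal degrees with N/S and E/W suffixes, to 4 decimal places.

26.9167° S, 22.0000° E

Field K=10, G=6: +10·20° lon, +6·10° lat → SW at lon 20°, lat -30°.
Square 1, 3: +1·2° lon, +3·1° lat → SW at lon 22°, lat -27°.
Subsquare a=0, c=2: +0·0.0833333° lon, +2·0.0416667° lat → SW at lon 22°, lat -26.9167°.
latitude 26.9167° S, longitude 22.0000° E.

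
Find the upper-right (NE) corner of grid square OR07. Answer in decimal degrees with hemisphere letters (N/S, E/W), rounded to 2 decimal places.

88.00° N, 102.00° E

Field O=14, R=17: +14·20° lon, +17·10° lat → SW at lon 100°, lat 80°.
Square 0, 7: +0·2° lon, +7·1° lat → SW at lon 100°, lat 87°.
Cell spans 2° lon × 1° lat. NE corner is SW corner plus one full cell.
latitude 88.00° N, longitude 102.00° E.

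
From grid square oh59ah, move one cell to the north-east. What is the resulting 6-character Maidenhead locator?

Longitude subsquare a = 0; +1 → 1 = b.
Latitude subsquare h = 7; +1 → 8 = i.

OH59bi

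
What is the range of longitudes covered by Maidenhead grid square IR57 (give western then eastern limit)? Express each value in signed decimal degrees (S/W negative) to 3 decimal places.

Field I=8, R=17: +8·20° lon, +17·10° lat → SW at lon -20°, lat 80°.
Square 5, 7: +5·2° lon, +7·1° lat → SW at lon -10°, lat 87°.
Cell spans 2° lon × 1° lat.
west -10.000, east -8.000.

-10.000, -8.000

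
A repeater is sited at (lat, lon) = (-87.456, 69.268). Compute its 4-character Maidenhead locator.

MA42

Add 180° to longitude and 90° to latitude: 249.27, 2.54.
Field: 249.27/20 → 12 → M, 2.54/10 → 0 → A; chars MA.
Square: 9.27/2 → 4, 2.54/1 → 2; chars 42.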